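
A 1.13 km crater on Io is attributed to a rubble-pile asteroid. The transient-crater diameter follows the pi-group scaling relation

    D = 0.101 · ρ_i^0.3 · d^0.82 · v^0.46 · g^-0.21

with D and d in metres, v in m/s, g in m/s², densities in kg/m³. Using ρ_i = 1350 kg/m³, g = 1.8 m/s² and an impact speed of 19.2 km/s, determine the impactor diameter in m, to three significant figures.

Rearranging for d: d = [D / (0.101 · 1350^0.3 · 19200^0.46 · 1.8^-0.21)]^(1/0.82).
D = 1130 m.
1350^0.3 = 8.692
19200^0.46 = 93.39
1.8^-0.21 = 0.8839
Denominator = 0.101 × 8.692 × 93.39 × 0.8839 = 72.47
D / 72.47 = 1130 / 72.47 = 15.59
d = 15.59^(1/0.82) = 15.59^1.2195 = 28.49 m

d ≈ 28.5 m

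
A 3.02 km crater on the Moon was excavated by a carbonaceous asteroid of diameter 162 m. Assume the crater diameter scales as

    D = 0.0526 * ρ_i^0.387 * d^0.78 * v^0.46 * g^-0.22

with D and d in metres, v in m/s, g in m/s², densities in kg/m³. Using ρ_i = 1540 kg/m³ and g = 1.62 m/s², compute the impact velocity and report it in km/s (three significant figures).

Rearranging for v: v = [D / (0.0526 · 1540^0.387 · 162^0.78 · 1.62^-0.22)]^(1/0.46).
D = 3020 m.
1540^0.387 = 17.12
162^0.78 = 52.90
1.62^-0.22 = 0.8993
Denominator = 0.0526 × 17.12 × 52.90 × 0.8993 = 42.84
D / 42.84 = 3020 / 42.84 = 70.49
v = 70.49^(1/0.46) = 70.49^2.1739 = 10415 m/s

v ≈ 10.4 km/s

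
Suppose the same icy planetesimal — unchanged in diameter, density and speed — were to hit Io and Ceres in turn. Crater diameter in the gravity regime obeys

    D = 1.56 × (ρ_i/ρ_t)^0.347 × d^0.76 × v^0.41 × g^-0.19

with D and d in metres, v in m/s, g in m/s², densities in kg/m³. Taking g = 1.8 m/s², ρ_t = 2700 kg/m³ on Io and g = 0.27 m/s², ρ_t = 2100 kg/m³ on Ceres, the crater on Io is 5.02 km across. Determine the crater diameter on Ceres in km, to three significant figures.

D ≈ 7.85 km

The impactor-only factors (d, v, ρ_i) cancel in the ratio, leaving D_Ceres/D_Io = (g_Ceres/g_Io)^-0.19 · (ρ_t,Io/ρ_t,Ceres)^0.347.
(0.27/1.8)^-0.19 = 0.1500^-0.19 = 1.434
(2700/2100)^0.347 = 1.286^0.347 = 1.091
Ratio = 1.434 × 1.091 = 1.564
D_Ceres = 1.564 × 5.02 km = 7.85 km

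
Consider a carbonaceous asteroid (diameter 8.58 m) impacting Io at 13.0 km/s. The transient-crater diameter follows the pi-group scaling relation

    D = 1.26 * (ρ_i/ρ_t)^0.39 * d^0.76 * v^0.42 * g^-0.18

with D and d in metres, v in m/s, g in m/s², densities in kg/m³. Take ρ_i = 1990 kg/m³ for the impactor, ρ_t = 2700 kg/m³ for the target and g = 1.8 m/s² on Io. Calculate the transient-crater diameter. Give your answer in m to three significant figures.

D ≈ 275 m

In SI units: v = 13000 m/s.
(ρ_i/ρ_t)^0.39 = (1990/2700)^0.39 = 0.8878
d^0.76 = 8.58^0.76 = 5.122
v^0.42 = 13000^0.42 = 53.44
g^-0.18 = 1.8^-0.18 = 0.8996
D = 1.26 × 0.8878 × 5.122 × 53.44 × 0.8996 = 275.4 m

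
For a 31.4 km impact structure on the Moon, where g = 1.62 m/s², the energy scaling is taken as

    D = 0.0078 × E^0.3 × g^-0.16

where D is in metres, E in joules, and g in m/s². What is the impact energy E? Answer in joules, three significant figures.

E ≈ 1.34 × 10^22 J

Rearranging: E = [D / (0.0078 · g^-0.16)]^(1/0.3).
D = 31400 m.
g^-0.16 = 1.62^-0.16 = 0.9257
D / (0.0078 × 0.9257) = 31400 / (7.220 × 10^-3) = 4.349 × 10^6
E = (4.349 × 10^6)^3.3333 = 1.342 × 10^22 J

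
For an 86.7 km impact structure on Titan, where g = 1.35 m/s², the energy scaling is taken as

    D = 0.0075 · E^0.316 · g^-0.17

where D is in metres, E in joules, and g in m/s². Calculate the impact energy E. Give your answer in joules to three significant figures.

E ≈ 2.64 × 10^22 J

Rearranging: E = [D / (0.0075 · g^-0.17)]^(1/0.316).
D = 86700 m.
g^-0.17 = 1.35^-0.17 = 0.9503
D / (0.0075 × 0.9503) = 86700 / (7.127 × 10^-3) = 1.217 × 10^7
E = (1.217 × 10^7)^3.1646 = 2.643 × 10^22 J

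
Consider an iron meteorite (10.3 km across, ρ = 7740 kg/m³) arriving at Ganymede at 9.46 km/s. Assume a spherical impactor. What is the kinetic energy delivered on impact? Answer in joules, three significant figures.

E ≈ 1.98 × 10^23 J

d = 10300 m; v = 9460 m/s.
Mass m = (π/6) ρ d³ = (π/6) × 7740 × (10300)³ = 4.428 × 10^15 kg
E = ½ m v² = 0.5 × 4.428 × 10^15 × (9460)² = 1.981 × 10^23 J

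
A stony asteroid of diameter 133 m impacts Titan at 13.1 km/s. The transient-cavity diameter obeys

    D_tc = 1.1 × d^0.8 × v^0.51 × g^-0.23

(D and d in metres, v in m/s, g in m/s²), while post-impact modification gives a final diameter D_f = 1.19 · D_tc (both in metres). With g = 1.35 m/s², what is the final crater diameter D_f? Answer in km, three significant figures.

D_f ≈ 7.69 km

v = 13100 m/s.
d^0.8 = 133^0.8 = 50.01
v^0.51 = 13100^0.51 = 125.8
g^-0.23 = 1.35^-0.23 = 0.9333
D_tc = 1.1 × 50.01 × 125.8 × 0.9333 = 6459 m
D_f = 1.19 × 6459 = 7686 m
     = 7.686 km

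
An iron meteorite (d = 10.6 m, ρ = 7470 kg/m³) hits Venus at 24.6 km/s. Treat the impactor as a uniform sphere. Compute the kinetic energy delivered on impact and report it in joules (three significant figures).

v = 24600 m/s.
Mass m = (π/6) ρ d³ = (π/6) × 7470 × (10.6)³ = 4.658 × 10^6 kg
E = ½ m v² = 0.5 × 4.658 × 10^6 × (24600)² = 1.409 × 10^15 J

E ≈ 1.41 × 10^15 J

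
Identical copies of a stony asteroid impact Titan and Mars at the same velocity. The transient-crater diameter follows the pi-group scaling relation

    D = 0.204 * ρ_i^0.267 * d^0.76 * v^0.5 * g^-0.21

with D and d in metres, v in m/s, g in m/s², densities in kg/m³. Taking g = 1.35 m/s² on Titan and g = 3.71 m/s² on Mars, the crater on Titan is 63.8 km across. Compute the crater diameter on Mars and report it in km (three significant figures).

All impactor-dependent factors cancel in the ratio, leaving D_Mars/D_Titan = (g_Mars/g_Titan)^-0.21.
(3.71/1.35)^-0.21 = 2.748^-0.21 = 0.8087
D_Mars = 0.8087 × 63.8 km = 51.6 km

D ≈ 51.6 km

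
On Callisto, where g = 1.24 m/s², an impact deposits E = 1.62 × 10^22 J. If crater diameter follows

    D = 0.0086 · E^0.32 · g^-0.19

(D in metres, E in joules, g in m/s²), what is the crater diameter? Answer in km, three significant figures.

E^0.32 = (1.62 × 10^22)^0.32 = 1.280 × 10^7
g^-0.19 = 1.24^-0.19 = 0.9600
D = 0.0086 × 1.280 × 10^7 × 0.9600 = 1.057 × 10^5 m
   = 105.7 km

D ≈ 106 km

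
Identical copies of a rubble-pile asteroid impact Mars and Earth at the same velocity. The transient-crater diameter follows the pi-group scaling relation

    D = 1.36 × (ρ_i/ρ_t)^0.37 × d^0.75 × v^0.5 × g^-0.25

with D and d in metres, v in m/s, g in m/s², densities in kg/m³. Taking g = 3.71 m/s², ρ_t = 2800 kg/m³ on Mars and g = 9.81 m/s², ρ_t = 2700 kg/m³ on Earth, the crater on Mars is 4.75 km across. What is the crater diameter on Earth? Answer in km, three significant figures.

D ≈ 3.78 km

The impactor-only factors (d, v, ρ_i) cancel in the ratio, leaving D_Earth/D_Mars = (g_Earth/g_Mars)^-0.25 · (ρ_t,Mars/ρ_t,Earth)^0.37.
(9.81/3.71)^-0.25 = 2.644^-0.25 = 0.7842
(2800/2700)^0.37 = 1.037^0.37 = 1.014
Ratio = 0.7842 × 1.014 = 0.7952
D_Earth = 0.7952 × 4.75 km = 3.78 km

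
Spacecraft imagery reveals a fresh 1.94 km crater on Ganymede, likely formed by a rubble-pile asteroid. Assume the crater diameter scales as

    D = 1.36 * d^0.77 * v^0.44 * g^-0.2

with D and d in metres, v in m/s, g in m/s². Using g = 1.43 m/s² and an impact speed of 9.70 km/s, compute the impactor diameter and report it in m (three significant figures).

Rearranging for d: d = [D / (1.36 · 9700^0.44 · 1.43^-0.2)]^(1/0.77).
D = 1940 m.
9700^0.44 = 56.78
1.43^-0.2 = 0.9310
Denominator = 1.36 × 56.78 × 0.9310 = 71.89
D / 71.89 = 1940 / 71.89 = 26.99
d = 26.99^(1/0.77) = 26.99^1.2987 = 72.23 m

d ≈ 72.2 m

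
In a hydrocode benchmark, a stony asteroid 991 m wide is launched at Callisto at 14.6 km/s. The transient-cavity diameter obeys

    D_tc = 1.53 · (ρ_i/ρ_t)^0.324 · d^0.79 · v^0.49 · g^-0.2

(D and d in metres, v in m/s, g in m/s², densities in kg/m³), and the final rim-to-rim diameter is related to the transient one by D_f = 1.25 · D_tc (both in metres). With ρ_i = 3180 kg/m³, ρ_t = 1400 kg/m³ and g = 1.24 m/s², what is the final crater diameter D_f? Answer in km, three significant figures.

v = 14600 m/s.
(ρ_i/ρ_t)^0.324 = (3180/1400)^0.324 = 1.304
d^0.79 = 991^0.79 = 232.8
v^0.49 = 14600^0.49 = 109.8
g^-0.2 = 1.24^-0.2 = 0.9579
D_tc = 1.53 × 1.304 × 232.8 × 109.8 × 0.9579 = 48850 m
D_f = 1.25 × 48850 = 61062 m
     = 61.06 km

D_f ≈ 61.1 km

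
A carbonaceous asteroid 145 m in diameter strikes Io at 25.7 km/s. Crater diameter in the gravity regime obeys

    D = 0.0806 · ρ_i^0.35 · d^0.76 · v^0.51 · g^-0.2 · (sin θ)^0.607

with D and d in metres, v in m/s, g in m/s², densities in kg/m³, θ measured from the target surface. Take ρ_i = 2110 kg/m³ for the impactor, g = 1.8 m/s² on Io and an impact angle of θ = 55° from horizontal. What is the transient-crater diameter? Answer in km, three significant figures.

In SI units: v = 25700 m/s.
ρ_i^0.35 = 2110^0.35 = 14.57
d^0.76 = 145^0.76 = 43.92
v^0.51 = 25700^0.51 = 177.4
g^-0.2 = 1.8^-0.2 = 0.8891
(sin 55°)^0.607 = 0.8192^0.607 = 0.8860
D = 0.0806 × 14.57 × 43.92 × 177.4 × 0.8891 × 0.8860 = 7208 m
   = 7.208 km

D ≈ 7.21 km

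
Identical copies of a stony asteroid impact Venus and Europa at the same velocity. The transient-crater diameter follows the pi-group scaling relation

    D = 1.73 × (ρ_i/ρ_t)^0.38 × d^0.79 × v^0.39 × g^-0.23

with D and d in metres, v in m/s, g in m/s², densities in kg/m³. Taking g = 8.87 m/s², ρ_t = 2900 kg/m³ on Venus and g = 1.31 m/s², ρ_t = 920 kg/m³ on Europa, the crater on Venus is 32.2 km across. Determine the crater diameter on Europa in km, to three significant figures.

The impactor-only factors (d, v, ρ_i) cancel in the ratio, leaving D_Europa/D_Venus = (g_Europa/g_Venus)^-0.23 · (ρ_t,Venus/ρ_t,Europa)^0.38.
(1.31/8.87)^-0.23 = 0.1477^-0.23 = 1.553
(2900/920)^0.38 = 3.152^0.38 = 1.547
Ratio = 1.553 × 1.547 = 2.402
D_Europa = 2.402 × 32.2 km = 77.3 km

D ≈ 77.3 km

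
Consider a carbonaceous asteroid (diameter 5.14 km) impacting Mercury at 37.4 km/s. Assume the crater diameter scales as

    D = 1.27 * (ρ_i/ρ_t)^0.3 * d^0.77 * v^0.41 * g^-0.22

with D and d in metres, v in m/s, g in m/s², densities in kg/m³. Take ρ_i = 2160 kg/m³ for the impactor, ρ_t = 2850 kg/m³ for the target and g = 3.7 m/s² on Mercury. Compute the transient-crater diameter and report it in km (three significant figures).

In SI units: d = 5140 m, v = 37400 m/s.
(ρ_i/ρ_t)^0.3 = (2160/2850)^0.3 = 0.9202
d^0.77 = 5140^0.77 = 720.2
v^0.41 = 37400^0.41 = 74.97
g^-0.22 = 3.7^-0.22 = 0.7499
D = 1.27 × 0.9202 × 720.2 × 74.97 × 0.7499 = 47318 m
   = 47.32 km

D ≈ 47.3 km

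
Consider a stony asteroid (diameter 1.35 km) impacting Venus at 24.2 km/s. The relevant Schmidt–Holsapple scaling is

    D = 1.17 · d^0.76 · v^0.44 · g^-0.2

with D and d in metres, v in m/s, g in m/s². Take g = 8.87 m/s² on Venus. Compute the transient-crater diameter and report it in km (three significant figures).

In SI units: d = 1350 m, v = 24200 m/s.
d^0.76 = 1350^0.76 = 239.4
v^0.44 = 24200^0.44 = 84.89
g^-0.2 = 8.87^-0.2 = 0.6463
D = 1.17 × 239.4 × 84.89 × 0.6463 = 15367 m
   = 15.37 km

D ≈ 15.4 km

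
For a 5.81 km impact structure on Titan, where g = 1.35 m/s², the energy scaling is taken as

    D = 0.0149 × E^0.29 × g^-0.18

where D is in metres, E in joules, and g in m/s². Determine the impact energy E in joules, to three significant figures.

E ≈ 2.29 × 10^19 J

Rearranging: E = [D / (0.0149 · g^-0.18)]^(1/0.29).
D = 5810 m.
g^-0.18 = 1.35^-0.18 = 0.9474
D / (0.0149 × 0.9474) = 5810 / (0.01412) = 4.115 × 10^5
E = (4.115 × 10^5)^3.4483 = 2.291 × 10^19 J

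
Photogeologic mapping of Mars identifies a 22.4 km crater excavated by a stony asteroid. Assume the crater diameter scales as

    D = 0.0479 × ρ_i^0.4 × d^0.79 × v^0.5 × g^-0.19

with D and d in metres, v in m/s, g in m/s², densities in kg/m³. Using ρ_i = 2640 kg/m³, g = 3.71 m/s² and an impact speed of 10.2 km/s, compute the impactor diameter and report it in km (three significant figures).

Rearranging for d: d = [D / (0.0479 · 2640^0.4 · 10200^0.5 · 3.71^-0.19)]^(1/0.79).
D = 22400 m.
2640^0.4 = 23.37
10200^0.5 = 101.0
3.71^-0.19 = 0.7795
Denominator = 0.0479 × 23.37 × 101.0 × 0.7795 = 88.13
D / 88.13 = 22400 / 88.13 = 254.2
d = 254.2^(1/0.79) = 254.2^1.2658 = 1108 m

d ≈ 1.11 km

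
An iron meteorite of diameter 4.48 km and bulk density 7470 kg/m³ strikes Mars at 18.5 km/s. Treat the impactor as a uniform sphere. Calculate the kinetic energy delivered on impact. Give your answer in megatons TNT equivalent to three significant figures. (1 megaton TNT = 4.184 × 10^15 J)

d = 4480 m; v = 18500 m/s.
Mass m = (π/6) ρ d³ = (π/6) × 7470 × (4480)³ = 3.517 × 10^14 kg
E = ½ m v² = 0.5 × 3.517 × 10^14 × (18500)² = 6.018 × 10^22 J
   = 6.018 × 10^22 / 4.184×10^15 = 1.438 × 10^7 Mt

E ≈ 1.44 × 10^7 Mt TNT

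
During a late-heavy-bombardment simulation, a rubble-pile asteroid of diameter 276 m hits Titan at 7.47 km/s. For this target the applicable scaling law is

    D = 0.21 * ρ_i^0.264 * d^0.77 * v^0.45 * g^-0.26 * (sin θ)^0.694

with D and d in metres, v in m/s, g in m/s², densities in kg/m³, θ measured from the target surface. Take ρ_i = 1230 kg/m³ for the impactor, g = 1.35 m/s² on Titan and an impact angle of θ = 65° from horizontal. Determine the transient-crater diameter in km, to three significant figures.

In SI units: v = 7470 m/s.
ρ_i^0.264 = 1230^0.264 = 6.542
d^0.77 = 276^0.77 = 75.77
v^0.45 = 7470^0.45 = 55.33
g^-0.26 = 1.35^-0.26 = 0.9249
(sin 65°)^0.694 = 0.9063^0.694 = 0.9340
D = 0.21 × 6.542 × 75.77 × 55.33 × 0.9249 × 0.9340 = 4975 m
   = 4.975 km

D ≈ 4.98 km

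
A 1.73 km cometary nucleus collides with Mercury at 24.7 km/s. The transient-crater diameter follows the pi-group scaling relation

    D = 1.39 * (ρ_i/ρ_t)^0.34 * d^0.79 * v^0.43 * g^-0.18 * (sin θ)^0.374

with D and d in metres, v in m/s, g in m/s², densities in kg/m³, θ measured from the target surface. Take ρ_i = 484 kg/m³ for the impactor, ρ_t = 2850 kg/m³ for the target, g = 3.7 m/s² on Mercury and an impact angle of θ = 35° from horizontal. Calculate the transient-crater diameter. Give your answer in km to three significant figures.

In SI units: d = 1730 m, v = 24700 m/s.
(ρ_i/ρ_t)^0.34 = (484/2850)^0.34 = 0.5473
d^0.79 = 1730^0.79 = 361.5
v^0.43 = 24700^0.43 = 77.42
g^-0.18 = 3.7^-0.18 = 0.7902
(sin 35°)^0.374 = 0.5736^0.374 = 0.8123
D = 1.39 × 0.5473 × 361.5 × 77.42 × 0.7902 × 0.8123 = 13666 m
   = 13.67 km

D ≈ 13.7 km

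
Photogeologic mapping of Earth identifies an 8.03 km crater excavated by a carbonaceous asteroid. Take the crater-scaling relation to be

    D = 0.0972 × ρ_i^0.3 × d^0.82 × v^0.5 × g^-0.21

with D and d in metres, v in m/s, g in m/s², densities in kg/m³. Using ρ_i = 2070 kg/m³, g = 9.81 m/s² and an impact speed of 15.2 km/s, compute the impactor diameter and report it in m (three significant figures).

d ≈ 307 m

Rearranging for d: d = [D / (0.0972 · 2070^0.3 · 15200^0.5 · 9.81^-0.21)]^(1/0.82).
D = 8030 m.
2070^0.3 = 9.881
15200^0.5 = 123.3
9.81^-0.21 = 0.6191
Denominator = 0.0972 × 9.881 × 123.3 × 0.6191 = 73.31
D / 73.31 = 8030 / 73.31 = 109.5
d = 109.5^(1/0.82) = 109.5^1.2195 = 306.9 m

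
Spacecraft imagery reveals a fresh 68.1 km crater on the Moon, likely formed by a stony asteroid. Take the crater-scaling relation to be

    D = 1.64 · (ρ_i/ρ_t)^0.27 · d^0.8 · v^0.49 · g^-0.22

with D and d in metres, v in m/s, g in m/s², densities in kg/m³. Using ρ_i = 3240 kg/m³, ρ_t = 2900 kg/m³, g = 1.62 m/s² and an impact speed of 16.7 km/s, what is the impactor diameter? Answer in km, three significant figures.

Rearranging for d: d = [D / (1.64 · (3240/2900)^0.27 · 16700^0.49 · 1.62^-0.22)]^(1/0.8).
D = 68100 m.
(3240/2900)^0.27 = 1.030
16700^0.49 = 117.3
1.62^-0.22 = 0.8993
Denominator = 1.64 × 1.030 × 117.3 × 0.8993 = 178.2
D / 178.2 = 68100 / 178.2 = 382.2
d = 382.2^(1/0.8) = 382.2^1.25 = 1690 m

d ≈ 1.69 km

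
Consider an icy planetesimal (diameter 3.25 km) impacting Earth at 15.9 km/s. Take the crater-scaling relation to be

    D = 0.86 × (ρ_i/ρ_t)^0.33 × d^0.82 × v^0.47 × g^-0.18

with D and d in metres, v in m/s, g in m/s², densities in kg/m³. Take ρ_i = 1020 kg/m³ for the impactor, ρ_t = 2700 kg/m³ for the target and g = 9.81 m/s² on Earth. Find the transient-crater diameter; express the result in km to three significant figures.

D ≈ 29.6 km

In SI units: d = 3250 m, v = 15900 m/s.
(ρ_i/ρ_t)^0.33 = (1020/2700)^0.33 = 0.7253
d^0.82 = 3250^0.82 = 758.1
v^0.47 = 15900^0.47 = 94.33
g^-0.18 = 9.81^-0.18 = 0.6630
D = 0.86 × 0.7253 × 758.1 × 94.33 × 0.6630 = 29574 m
   = 29.57 km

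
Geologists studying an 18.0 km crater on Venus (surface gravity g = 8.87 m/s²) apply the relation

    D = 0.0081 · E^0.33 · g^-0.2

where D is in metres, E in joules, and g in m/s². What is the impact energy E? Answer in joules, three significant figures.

E ≈ 6.41 × 10^19 J

Rearranging: E = [D / (0.0081 · g^-0.2)]^(1/0.33).
D = 18000 m.
g^-0.2 = 8.87^-0.2 = 0.6463
D / (0.0081 × 0.6463) = 18000 / (5.235 × 10^-3) = 3.438 × 10^6
E = (3.438 × 10^6)^3.0303 = 6.412 × 10^19 J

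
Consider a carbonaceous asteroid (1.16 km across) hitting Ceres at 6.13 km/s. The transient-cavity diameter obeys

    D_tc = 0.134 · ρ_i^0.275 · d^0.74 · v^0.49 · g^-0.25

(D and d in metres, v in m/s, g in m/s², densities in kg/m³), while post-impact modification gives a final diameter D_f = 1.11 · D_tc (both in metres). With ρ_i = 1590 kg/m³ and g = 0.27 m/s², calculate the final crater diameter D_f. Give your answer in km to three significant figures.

D_f ≈ 20.8 km

In SI: d = 1160 m, v = 6130 m/s.
ρ_i^0.275 = 1590^0.275 = 7.592
d^0.74 = 1160^0.74 = 185.2
v^0.49 = 6130^0.49 = 71.76
g^-0.25 = 0.27^-0.25 = 1.387
D_tc = 0.134 × 7.592 × 185.2 × 71.76 × 1.387 = 18750 m
D_f = 1.11 × 18750 = 20813 m
     = 20.81 km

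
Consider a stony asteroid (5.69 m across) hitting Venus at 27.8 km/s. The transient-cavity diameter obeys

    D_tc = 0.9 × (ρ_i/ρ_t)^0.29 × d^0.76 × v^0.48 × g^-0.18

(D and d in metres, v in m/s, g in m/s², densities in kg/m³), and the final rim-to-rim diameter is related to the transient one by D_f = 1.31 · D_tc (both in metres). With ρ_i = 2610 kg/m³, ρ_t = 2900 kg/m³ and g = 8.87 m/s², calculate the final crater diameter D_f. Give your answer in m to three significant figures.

D_f ≈ 393 m

v = 27800 m/s.
(ρ_i/ρ_t)^0.29 = (2610/2900)^0.29 = 0.9699
d^0.76 = 5.69^0.76 = 3.749
v^0.48 = 27800^0.48 = 135.9
g^-0.18 = 8.87^-0.18 = 0.6751
D_tc = 0.9 × 0.9699 × 3.749 × 135.9 × 0.6751 = 300.2 m
D_f = 1.31 × 300.2 = 393.3 m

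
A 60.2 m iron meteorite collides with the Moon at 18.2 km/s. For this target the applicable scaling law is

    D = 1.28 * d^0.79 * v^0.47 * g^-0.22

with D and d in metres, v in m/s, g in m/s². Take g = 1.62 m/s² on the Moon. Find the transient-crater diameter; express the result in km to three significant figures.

D ≈ 2.95 km

In SI units: v = 18200 m/s.
d^0.79 = 60.2^0.79 = 25.46
v^0.47 = 18200^0.47 = 100.5
g^-0.22 = 1.62^-0.22 = 0.8993
D = 1.28 × 25.46 × 100.5 × 0.8993 = 2945 m
   = 2.945 km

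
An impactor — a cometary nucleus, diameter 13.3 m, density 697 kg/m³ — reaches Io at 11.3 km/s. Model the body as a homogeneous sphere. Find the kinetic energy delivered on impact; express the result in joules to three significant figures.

E ≈ 5.48 × 10^13 J

v = 11300 m/s.
Mass m = (π/6) ρ d³ = (π/6) × 697 × (13.3)³ = 8.586 × 10^5 kg
E = ½ m v² = 0.5 × 8.586 × 10^5 × (11300)² = 5.482 × 10^13 J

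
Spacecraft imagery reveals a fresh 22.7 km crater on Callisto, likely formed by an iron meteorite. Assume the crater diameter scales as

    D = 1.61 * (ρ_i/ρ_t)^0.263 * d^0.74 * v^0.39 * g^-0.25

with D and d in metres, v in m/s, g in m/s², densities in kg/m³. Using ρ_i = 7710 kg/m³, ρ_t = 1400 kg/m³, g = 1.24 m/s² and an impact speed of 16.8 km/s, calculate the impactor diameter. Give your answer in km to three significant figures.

d ≈ 1.41 km

Rearranging for d: d = [D / (1.61 · (7710/1400)^0.263 · 16800^0.39 · 1.24^-0.25)]^(1/0.74).
D = 22700 m.
(7710/1400)^0.263 = 1.566
16800^0.39 = 44.45
1.24^-0.25 = 0.9476
Denominator = 1.61 × 1.566 × 44.45 × 0.9476 = 106.2
D / 106.2 = 22700 / 106.2 = 213.7
d = 213.7^(1/0.74) = 213.7^1.3514 = 1408 m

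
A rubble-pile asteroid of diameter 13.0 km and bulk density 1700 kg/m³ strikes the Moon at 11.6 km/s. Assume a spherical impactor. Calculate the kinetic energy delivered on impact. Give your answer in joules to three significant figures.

d = 13000 m; v = 11600 m/s.
Mass m = (π/6) ρ d³ = (π/6) × 1700 × (13000)³ = 1.956 × 10^15 kg
E = ½ m v² = 0.5 × 1.956 × 10^15 × (11600)² = 1.316 × 10^23 J

E ≈ 1.32 × 10^23 J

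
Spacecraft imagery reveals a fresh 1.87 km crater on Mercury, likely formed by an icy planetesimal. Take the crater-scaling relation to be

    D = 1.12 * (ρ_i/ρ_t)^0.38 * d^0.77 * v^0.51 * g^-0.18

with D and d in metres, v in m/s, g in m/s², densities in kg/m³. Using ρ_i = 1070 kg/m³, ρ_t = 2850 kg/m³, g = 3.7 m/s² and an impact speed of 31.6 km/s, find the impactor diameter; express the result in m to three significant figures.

d ≈ 35.3 m

Rearranging for d: d = [D / (1.12 · (1070/2850)^0.38 · 31600^0.51 · 3.7^-0.18)]^(1/0.77).
D = 1870 m.
(1070/2850)^0.38 = 0.6892
31600^0.51 = 197.2
3.7^-0.18 = 0.7902
Denominator = 1.12 × 0.6892 × 197.2 × 0.7902 = 120.3
D / 120.3 = 1870 / 120.3 = 15.54
d = 15.54^(1/0.77) = 15.54^1.2987 = 35.26 m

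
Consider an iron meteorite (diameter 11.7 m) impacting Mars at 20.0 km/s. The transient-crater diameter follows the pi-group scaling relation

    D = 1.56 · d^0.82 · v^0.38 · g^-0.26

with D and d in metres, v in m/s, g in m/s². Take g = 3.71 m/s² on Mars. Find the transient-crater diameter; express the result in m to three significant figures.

In SI units: v = 20000 m/s.
d^0.82 = 11.7^0.82 = 7.515
v^0.38 = 20000^0.38 = 43.09
g^-0.26 = 3.71^-0.26 = 0.7112
D = 1.56 × 7.515 × 43.09 × 0.7112 = 359.3 m

D ≈ 359 m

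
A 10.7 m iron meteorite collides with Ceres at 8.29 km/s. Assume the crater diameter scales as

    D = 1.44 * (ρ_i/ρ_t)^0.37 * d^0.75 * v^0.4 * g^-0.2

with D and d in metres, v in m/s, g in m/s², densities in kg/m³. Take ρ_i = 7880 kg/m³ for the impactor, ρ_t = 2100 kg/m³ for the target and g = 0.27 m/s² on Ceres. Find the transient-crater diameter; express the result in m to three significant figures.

In SI units: v = 8290 m/s.
(ρ_i/ρ_t)^0.37 = (7880/2100)^0.37 = 1.631
d^0.75 = 10.7^0.75 = 5.916
v^0.4 = 8290^0.4 = 36.93
g^-0.2 = 0.27^-0.2 = 1.299
D = 1.44 × 1.631 × 5.916 × 36.93 × 1.299 = 666.6 m

D ≈ 667 m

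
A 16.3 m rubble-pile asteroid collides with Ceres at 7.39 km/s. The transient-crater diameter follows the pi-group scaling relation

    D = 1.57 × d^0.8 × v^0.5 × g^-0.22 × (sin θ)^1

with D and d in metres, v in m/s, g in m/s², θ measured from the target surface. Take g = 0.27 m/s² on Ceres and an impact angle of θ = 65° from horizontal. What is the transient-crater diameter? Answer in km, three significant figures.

D ≈ 1.52 km

In SI units: v = 7390 m/s.
d^0.8 = 16.3^0.8 = 9.327
v^0.5 = 7390^0.5 = 85.97
g^-0.22 = 0.27^-0.22 = 1.334
(sin 65°)^1 = 0.9063^1 = 0.9063
D = 1.57 × 9.327 × 85.97 × 1.334 × 0.9063 = 1522 m
   = 1.522 km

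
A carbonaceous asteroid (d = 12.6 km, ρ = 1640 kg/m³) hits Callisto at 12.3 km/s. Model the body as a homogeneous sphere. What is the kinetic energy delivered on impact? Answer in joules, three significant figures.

d = 12600 m; v = 12300 m/s.
Mass m = (π/6) ρ d³ = (π/6) × 1640 × (12600)³ = 1.718 × 10^15 kg
E = ½ m v² = 0.5 × 1.718 × 10^15 × (12300)² = 1.300 × 10^23 J

E ≈ 1.30 × 10^23 J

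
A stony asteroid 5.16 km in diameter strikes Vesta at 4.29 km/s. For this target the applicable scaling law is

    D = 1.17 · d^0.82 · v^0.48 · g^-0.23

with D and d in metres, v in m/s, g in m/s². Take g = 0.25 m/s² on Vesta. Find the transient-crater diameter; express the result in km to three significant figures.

D ≈ 98.8 km

In SI units: d = 5160 m, v = 4290 m/s.
d^0.82 = 5160^0.82 = 1108
v^0.48 = 4290^0.48 = 55.41
g^-0.23 = 0.25^-0.23 = 1.376
D = 1.17 × 1108 × 55.41 × 1.376 = 98840 m
   = 98.84 km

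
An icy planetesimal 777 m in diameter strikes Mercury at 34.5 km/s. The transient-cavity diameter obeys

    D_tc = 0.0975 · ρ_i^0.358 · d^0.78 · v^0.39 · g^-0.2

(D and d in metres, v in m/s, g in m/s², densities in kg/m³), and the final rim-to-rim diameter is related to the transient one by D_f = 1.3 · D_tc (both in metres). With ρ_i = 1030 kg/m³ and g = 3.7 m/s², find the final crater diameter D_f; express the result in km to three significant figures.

D_f ≈ 12.4 km

v = 34500 m/s.
ρ_i^0.358 = 1030^0.358 = 11.98
d^0.78 = 777^0.78 = 179.7
v^0.39 = 34500^0.39 = 58.85
g^-0.2 = 3.7^-0.2 = 0.7698
D_tc = 0.0975 × 11.98 × 179.7 × 58.85 × 0.7698 = 9509 m
D_f = 1.3 × 9509 = 12362 m
     = 12.36 km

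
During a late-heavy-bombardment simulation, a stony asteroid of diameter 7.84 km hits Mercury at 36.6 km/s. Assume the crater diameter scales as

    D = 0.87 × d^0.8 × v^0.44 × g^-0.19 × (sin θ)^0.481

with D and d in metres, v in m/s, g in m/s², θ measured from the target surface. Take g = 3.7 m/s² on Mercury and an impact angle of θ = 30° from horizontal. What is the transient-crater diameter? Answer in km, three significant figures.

In SI units: d = 7840 m, v = 36600 m/s.
d^0.8 = 7840^0.8 = 1305
v^0.44 = 36600^0.44 = 101.8
g^-0.19 = 3.7^-0.19 = 0.7799
(sin 30°)^0.481 = 0.5000^0.481 = 0.7165
D = 0.87 × 1305 × 101.8 × 0.7799 × 0.7165 = 64585 m
   = 64.59 km

D ≈ 64.6 km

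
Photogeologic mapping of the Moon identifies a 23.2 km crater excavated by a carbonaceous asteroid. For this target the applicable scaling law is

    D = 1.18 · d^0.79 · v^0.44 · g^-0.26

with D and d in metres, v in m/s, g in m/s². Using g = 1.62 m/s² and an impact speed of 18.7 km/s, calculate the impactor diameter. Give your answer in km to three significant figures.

Rearranging for d: d = [D / (1.18 · 18700^0.44 · 1.62^-0.26)]^(1/0.79).
D = 23200 m.
18700^0.44 = 75.79
1.62^-0.26 = 0.8821
Denominator = 1.18 × 75.79 × 0.8821 = 78.89
D / 78.89 = 23200 / 78.89 = 294.1
d = 294.1^(1/0.79) = 294.1^1.2658 = 1332 m

d ≈ 1.33 km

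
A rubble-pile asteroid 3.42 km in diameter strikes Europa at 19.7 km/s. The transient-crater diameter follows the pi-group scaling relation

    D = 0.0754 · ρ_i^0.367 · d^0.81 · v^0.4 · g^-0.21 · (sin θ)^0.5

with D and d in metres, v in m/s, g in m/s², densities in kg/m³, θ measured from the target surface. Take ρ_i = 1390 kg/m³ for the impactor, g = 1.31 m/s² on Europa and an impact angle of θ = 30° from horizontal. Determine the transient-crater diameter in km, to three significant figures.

In SI units: d = 3420 m, v = 19700 m/s.
ρ_i^0.367 = 1390^0.367 = 14.24
d^0.81 = 3420^0.81 = 728.7
v^0.4 = 19700^0.4 = 52.21
g^-0.21 = 1.31^-0.21 = 0.9449
(sin 30°)^0.5 = 0.5000^0.5 = 0.7071
D = 0.0754 × 14.24 × 728.7 × 52.21 × 0.9449 × 0.7071 = 27293 m
   = 27.29 km

D ≈ 27.3 km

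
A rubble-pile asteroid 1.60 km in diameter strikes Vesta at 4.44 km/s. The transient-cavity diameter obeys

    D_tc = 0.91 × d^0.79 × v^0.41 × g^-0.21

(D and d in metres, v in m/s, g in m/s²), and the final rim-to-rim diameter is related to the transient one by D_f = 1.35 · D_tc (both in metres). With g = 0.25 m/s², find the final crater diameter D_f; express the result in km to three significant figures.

D_f ≈ 17.5 km

In SI: d = 1600 m, v = 4440 m/s.
d^0.79 = 1600^0.79 = 339.8
v^0.41 = 4440^0.41 = 31.29
g^-0.21 = 0.25^-0.21 = 1.338
D_tc = 0.91 × 339.8 × 31.29 × 1.338 = 12950 m
D_f = 1.35 × 12950 = 17482 m
     = 17.48 km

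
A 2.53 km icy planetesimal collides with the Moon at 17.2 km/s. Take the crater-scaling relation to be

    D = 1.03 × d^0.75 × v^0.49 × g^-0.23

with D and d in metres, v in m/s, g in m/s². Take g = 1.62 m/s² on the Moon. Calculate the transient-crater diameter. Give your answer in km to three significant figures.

In SI units: d = 2530 m, v = 17200 m/s.
d^0.75 = 2530^0.75 = 356.7
v^0.49 = 17200^0.49 = 119.0
g^-0.23 = 1.62^-0.23 = 0.8950
D = 1.03 × 356.7 × 119.0 × 0.8950 = 39130 m
   = 39.13 km

D ≈ 39.1 km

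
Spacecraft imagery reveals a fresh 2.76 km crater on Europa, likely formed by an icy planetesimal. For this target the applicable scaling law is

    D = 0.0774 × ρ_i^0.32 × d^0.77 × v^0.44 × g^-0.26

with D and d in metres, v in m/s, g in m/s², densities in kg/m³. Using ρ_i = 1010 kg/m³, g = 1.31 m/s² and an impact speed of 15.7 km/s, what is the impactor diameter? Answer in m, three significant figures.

Rearranging for d: d = [D / (0.0774 · 1010^0.32 · 15700^0.44 · 1.31^-0.26)]^(1/0.77).
D = 2760 m.
1010^0.32 = 9.149
15700^0.44 = 70.18
1.31^-0.26 = 0.9322
Denominator = 0.0774 × 9.149 × 70.18 × 0.9322 = 46.33
D / 46.33 = 2760 / 46.33 = 59.57
d = 59.57^(1/0.77) = 59.57^1.2987 = 201.9 m

d ≈ 202 m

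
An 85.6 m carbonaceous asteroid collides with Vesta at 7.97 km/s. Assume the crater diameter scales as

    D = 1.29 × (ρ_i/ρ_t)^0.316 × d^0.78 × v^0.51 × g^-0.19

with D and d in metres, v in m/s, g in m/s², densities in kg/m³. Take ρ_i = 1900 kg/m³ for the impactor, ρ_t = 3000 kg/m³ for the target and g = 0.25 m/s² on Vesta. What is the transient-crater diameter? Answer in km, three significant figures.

D ≈ 4.56 km

In SI units: v = 7970 m/s.
(ρ_i/ρ_t)^0.316 = (1900/3000)^0.316 = 0.8656
d^0.78 = 85.6^0.78 = 32.16
v^0.51 = 7970^0.51 = 97.67
g^-0.19 = 0.25^-0.19 = 1.301
D = 1.29 × 0.8656 × 32.16 × 97.67 × 1.301 = 4563 m
   = 4.563 km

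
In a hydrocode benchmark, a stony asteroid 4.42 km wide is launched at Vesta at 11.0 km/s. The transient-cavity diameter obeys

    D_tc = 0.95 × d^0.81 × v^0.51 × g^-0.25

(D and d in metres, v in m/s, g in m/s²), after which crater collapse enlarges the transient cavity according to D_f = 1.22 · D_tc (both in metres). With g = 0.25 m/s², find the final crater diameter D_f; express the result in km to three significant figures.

In SI: d = 4420 m, v = 11000 m/s.
d^0.81 = 4420^0.81 = 897.0
v^0.51 = 11000^0.51 = 115.1
g^-0.25 = 0.25^-0.25 = 1.414
D_tc = 0.95 × 897.0 × 115.1 × 1.414 = 1.387 × 10^5 m
D_f = 1.22 × 1.387 × 10^5 = 1.692 × 10^5 m
     = 169.2 km

D_f ≈ 169 km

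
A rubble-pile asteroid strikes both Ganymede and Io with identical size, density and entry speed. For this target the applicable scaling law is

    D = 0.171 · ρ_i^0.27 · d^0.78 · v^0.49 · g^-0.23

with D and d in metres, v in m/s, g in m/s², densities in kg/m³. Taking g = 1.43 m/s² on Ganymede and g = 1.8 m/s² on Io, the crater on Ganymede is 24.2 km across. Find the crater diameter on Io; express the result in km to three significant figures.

D ≈ 23.0 km

All impactor-dependent factors cancel in the ratio, leaving D_Io/D_Ganymede = (g_Io/g_Ganymede)^-0.23.
(1.8/1.43)^-0.23 = 1.259^-0.23 = 0.9484
D_Io = 0.9484 × 24.2 km = 23.0 km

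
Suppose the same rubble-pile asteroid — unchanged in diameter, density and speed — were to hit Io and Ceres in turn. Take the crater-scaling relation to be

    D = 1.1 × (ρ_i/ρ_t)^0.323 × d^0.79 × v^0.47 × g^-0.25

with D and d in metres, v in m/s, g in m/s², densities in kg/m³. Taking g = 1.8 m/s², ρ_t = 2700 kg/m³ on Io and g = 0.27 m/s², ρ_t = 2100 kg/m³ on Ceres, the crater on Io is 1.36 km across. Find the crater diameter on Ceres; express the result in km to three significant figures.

The impactor-only factors (d, v, ρ_i) cancel in the ratio, leaving D_Ceres/D_Io = (g_Ceres/g_Io)^-0.25 · (ρ_t,Io/ρ_t,Ceres)^0.323.
(0.27/1.8)^-0.25 = 0.1500^-0.25 = 1.607
(2700/2100)^0.323 = 1.286^0.323 = 1.085
Ratio = 1.607 × 1.085 = 1.744
D_Ceres = 1.744 × 1.36 km = 2.37 km

D ≈ 2.37 km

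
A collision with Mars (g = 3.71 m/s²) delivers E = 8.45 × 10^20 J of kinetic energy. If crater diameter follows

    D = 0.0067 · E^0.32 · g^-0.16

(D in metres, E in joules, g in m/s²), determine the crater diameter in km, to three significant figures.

E^0.32 = (8.45 × 10^20)^0.32 = 4.973 × 10^6
g^-0.16 = 3.71^-0.16 = 0.8108
D = 0.0067 × 4.973 × 10^6 × 0.8108 = 27015 m
   = 27.02 km

D ≈ 27.0 km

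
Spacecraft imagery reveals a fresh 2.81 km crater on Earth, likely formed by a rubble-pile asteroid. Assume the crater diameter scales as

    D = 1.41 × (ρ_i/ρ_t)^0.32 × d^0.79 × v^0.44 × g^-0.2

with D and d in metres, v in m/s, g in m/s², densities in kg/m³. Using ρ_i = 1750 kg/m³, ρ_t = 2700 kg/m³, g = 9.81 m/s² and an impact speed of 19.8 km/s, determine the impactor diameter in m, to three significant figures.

Rearranging for d: d = [D / (1.41 · (1750/2700)^0.32 · 19800^0.44 · 9.81^-0.2)]^(1/0.79).
D = 2810 m.
(1750/2700)^0.32 = 0.8704
19800^0.44 = 77.72
9.81^-0.2 = 0.6334
Denominator = 1.41 × 0.8704 × 77.72 × 0.6334 = 60.42
D / 60.42 = 2810 / 60.42 = 46.51
d = 46.51^(1/0.79) = 46.51^1.2658 = 129.1 m

d ≈ 129 m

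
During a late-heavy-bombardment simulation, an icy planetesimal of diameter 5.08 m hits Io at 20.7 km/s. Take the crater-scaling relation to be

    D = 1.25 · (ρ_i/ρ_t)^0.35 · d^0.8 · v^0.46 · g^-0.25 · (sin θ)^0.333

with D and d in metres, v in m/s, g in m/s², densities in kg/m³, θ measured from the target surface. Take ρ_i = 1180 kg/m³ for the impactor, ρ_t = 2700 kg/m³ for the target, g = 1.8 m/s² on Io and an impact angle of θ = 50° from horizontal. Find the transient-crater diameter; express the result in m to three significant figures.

D ≈ 262 m

In SI units: v = 20700 m/s.
(ρ_i/ρ_t)^0.35 = (1180/2700)^0.35 = 0.7485
d^0.8 = 5.08^0.8 = 3.670
v^0.46 = 20700^0.46 = 96.68
g^-0.25 = 1.8^-0.25 = 0.8633
(sin 50°)^0.333 = 0.7660^0.333 = 0.9151
D = 1.25 × 0.7485 × 3.670 × 96.68 × 0.8633 × 0.9151 = 262.3 m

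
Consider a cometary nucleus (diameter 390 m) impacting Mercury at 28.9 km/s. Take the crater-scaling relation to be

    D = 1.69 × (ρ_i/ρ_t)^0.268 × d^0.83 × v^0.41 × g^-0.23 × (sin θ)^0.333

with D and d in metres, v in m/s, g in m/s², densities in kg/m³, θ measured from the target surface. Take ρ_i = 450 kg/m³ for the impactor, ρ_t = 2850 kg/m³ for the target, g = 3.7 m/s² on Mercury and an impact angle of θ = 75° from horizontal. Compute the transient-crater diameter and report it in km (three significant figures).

In SI units: v = 28900 m/s.
(ρ_i/ρ_t)^0.268 = (450/2850)^0.268 = 0.6098
d^0.83 = 390^0.83 = 141.4
v^0.41 = 28900^0.41 = 67.45
g^-0.23 = 3.7^-0.23 = 0.7401
(sin 75°)^0.333 = 0.9659^0.333 = 0.9885
D = 1.69 × 0.6098 × 141.4 × 67.45 × 0.7401 × 0.9885 = 7191 m
   = 7.191 km

D ≈ 7.19 km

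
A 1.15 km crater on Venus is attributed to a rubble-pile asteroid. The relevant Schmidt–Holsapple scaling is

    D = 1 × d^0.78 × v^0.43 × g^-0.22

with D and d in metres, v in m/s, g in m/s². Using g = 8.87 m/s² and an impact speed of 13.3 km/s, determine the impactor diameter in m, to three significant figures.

Rearranging for d: d = [D / (1 · 13300^0.43 · 8.87^-0.22)]^(1/0.78).
D = 1150 m.
13300^0.43 = 59.33
8.87^-0.22 = 0.6187
Denominator = 1 × 59.33 × 0.6187 = 36.71
D / 36.71 = 1150 / 36.71 = 31.33
d = 31.33^(1/0.78) = 31.33^1.2821 = 82.79 m

d ≈ 82.8 m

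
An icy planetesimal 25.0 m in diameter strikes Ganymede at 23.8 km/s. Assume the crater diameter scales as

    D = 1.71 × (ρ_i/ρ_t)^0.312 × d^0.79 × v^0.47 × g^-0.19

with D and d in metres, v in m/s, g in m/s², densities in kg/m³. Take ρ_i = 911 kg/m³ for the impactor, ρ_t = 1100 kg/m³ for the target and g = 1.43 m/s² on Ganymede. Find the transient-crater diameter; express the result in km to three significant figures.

D ≈ 2.18 km

In SI units: v = 23800 m/s.
(ρ_i/ρ_t)^0.312 = (911/1100)^0.312 = 0.9429
d^0.79 = 25^0.79 = 12.72
v^0.47 = 23800^0.47 = 114.0
g^-0.19 = 1.43^-0.19 = 0.9343
D = 1.71 × 0.9429 × 12.72 × 114.0 × 0.9343 = 2184 m
   = 2.184 km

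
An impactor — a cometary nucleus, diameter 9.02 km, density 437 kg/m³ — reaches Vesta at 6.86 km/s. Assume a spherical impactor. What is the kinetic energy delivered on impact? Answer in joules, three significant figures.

d = 9020 m; v = 6860 m/s.
Mass m = (π/6) ρ d³ = (π/6) × 437 × (9020)³ = 1.679 × 10^14 kg
E = ½ m v² = 0.5 × 1.679 × 10^14 × (6860)² = 3.951 × 10^21 J

E ≈ 3.95 × 10^21 J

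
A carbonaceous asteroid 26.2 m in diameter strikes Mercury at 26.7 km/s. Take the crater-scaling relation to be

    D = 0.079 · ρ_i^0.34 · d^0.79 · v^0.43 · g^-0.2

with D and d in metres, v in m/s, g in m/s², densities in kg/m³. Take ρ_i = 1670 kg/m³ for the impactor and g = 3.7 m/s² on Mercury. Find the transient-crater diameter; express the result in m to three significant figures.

D ≈ 801 m

In SI units: v = 26700 m/s.
ρ_i^0.34 = 1670^0.34 = 12.47
d^0.79 = 26.2^0.79 = 13.20
v^0.43 = 26700^0.43 = 80.06
g^-0.2 = 3.7^-0.2 = 0.7698
D = 0.079 × 12.47 × 13.20 × 80.06 × 0.7698 = 801.4 m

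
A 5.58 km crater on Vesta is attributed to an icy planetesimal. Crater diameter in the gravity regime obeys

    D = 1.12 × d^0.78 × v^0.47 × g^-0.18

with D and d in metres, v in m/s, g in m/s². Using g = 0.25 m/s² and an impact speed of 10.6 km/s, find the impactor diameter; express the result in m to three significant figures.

Rearranging for d: d = [D / (1.12 · 10600^0.47 · 0.25^-0.18)]^(1/0.78).
D = 5580 m.
10600^0.47 = 77.96
0.25^-0.18 = 1.283
Denominator = 1.12 × 77.96 × 1.283 = 112.0
D / 112.0 = 5580 / 112.0 = 49.82
d = 49.82^(1/0.78) = 49.82^1.2821 = 150.1 m

d ≈ 150 m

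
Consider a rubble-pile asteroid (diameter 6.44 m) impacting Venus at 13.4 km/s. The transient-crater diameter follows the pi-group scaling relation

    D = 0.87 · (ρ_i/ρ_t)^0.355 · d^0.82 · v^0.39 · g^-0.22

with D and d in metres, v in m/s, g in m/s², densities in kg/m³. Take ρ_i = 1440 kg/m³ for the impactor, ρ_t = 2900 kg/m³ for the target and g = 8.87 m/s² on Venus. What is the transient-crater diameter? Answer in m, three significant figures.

D ≈ 78.7 m

In SI units: v = 13400 m/s.
(ρ_i/ρ_t)^0.355 = (1440/2900)^0.355 = 0.7800
d^0.82 = 6.44^0.82 = 4.606
v^0.39 = 13400^0.39 = 40.70
g^-0.22 = 8.87^-0.22 = 0.6187
D = 0.87 × 0.7800 × 4.606 × 40.70 × 0.6187 = 78.71 m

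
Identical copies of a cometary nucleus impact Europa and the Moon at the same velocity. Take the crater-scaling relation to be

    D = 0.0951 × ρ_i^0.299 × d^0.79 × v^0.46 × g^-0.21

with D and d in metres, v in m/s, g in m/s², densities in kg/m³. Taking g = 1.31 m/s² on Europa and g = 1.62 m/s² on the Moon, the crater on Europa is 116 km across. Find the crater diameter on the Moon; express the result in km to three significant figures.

D ≈ 111 km

All impactor-dependent factors cancel in the ratio, leaving D_Moon/D_Europa = (g_Moon/g_Europa)^-0.21.
(1.62/1.31)^-0.21 = 1.237^-0.21 = 0.9563
D_Moon = 0.9563 × 116 km = 111 km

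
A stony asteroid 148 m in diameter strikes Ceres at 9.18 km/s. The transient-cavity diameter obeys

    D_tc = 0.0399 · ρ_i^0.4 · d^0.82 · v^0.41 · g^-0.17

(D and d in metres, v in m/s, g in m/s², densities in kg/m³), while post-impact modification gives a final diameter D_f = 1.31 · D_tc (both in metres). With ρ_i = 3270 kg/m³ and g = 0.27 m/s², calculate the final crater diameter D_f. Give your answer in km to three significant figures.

D_f ≈ 4.22 km

v = 9180 m/s.
ρ_i^0.4 = 3270^0.4 = 25.46
d^0.82 = 148^0.82 = 60.20
v^0.41 = 9180^0.41 = 42.15
g^-0.17 = 0.27^-0.17 = 1.249
D_tc = 0.0399 × 25.46 × 60.20 × 42.15 × 1.249 = 3219 m
D_f = 1.31 × 3219 = 4217 m
     = 4.217 km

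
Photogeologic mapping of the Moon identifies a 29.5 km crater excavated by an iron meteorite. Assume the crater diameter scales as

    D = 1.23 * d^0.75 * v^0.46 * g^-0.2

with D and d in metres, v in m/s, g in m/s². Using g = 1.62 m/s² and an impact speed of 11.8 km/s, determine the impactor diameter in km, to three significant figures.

Rearranging for d: d = [D / (1.23 · 11800^0.46 · 1.62^-0.2)]^(1/0.75).
D = 29500 m.
11800^0.46 = 74.66
1.62^-0.2 = 0.9080
Denominator = 1.23 × 74.66 × 0.9080 = 83.38
D / 83.38 = 29500 / 83.38 = 353.8
d = 353.8^(1/0.75) = 353.8^1.3333 = 2502 m

d ≈ 2.50 km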